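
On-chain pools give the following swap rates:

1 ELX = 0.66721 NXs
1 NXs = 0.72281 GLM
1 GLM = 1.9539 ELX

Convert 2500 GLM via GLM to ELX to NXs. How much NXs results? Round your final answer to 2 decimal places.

3259.15

2500 GLM × 1.9539 = 4884.75 ELX
4884.75 ELX × 0.66721 = 3259.1540475 NXs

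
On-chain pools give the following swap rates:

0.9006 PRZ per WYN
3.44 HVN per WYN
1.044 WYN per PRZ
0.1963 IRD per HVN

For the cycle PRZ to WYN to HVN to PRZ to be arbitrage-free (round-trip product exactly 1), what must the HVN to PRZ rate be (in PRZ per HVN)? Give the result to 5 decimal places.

0.27845

Known legs of the cycle: 1.044 × 3.44 = 3.59136
For no arbitrage the full-cycle product must be 1, so the missing rate is 1 / 3.59136 ≈ 0.2784460.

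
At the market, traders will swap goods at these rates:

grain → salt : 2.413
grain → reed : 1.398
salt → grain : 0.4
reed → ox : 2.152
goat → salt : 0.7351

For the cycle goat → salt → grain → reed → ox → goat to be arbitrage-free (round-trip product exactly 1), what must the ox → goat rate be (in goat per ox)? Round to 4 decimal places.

1.1304

Known legs of the cycle: 0.7351 × 0.4 × 1.398 × 2.152 = 0.88461816384
For no arbitrage the full-cycle product must be 1, so the missing rate is 1 / 0.88461816384 ≈ 1.130431.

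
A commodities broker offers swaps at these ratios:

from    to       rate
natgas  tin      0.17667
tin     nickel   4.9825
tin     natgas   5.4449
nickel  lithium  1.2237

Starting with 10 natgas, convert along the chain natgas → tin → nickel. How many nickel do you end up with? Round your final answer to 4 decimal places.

10 natgas × 0.17667 = 1.7667 tin
1.7667 tin × 4.9825 = 8.80258275 nickel

8.8026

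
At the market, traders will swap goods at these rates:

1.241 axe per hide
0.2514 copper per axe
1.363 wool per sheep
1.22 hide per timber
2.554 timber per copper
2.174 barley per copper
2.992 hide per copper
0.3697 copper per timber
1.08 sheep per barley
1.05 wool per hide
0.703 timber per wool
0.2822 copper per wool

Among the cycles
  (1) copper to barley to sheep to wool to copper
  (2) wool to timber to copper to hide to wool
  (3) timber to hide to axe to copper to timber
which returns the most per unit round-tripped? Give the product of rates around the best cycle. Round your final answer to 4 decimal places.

0.9721

(1) 2.174 × 1.08 × 1.363 × 0.2822 = 0.90310
(2) 0.703 × 0.3697 × 2.992 × 1.05 = 0.81650
(3) 1.22 × 1.241 × 0.2514 × 2.554 = 0.97212
Highest is cycle (3) at 0.9721 (≤1, no arbitrage).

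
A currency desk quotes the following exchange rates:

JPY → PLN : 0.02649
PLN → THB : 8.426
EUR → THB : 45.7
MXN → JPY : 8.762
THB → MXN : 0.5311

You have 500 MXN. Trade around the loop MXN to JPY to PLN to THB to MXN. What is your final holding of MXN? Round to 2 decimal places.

500 MXN × 8.762 = 4381 JPY
4381 JPY × 0.02649 = 116.05269 PLN
116.05269 PLN × 8.426 = 977.85996594 THB
977.85996594 THB × 0.5311 = 519.341427910734 MXN

519.34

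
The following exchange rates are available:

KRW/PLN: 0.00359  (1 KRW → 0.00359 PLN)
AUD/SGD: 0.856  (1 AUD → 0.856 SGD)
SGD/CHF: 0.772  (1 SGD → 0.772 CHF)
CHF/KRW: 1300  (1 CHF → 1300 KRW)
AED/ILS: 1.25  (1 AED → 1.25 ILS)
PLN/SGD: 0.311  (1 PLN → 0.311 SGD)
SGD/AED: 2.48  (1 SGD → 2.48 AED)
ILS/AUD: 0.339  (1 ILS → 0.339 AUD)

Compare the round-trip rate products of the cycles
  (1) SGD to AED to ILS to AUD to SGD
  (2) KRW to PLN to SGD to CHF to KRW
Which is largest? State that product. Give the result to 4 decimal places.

1.1205

(1) 2.48 × 1.25 × 0.339 × 0.856 = 0.89957
(2) 0.00359 × 0.311 × 0.772 × 1300 = 1.12051
Highest is cycle (2) at 1.1205 (>1, arbitrage).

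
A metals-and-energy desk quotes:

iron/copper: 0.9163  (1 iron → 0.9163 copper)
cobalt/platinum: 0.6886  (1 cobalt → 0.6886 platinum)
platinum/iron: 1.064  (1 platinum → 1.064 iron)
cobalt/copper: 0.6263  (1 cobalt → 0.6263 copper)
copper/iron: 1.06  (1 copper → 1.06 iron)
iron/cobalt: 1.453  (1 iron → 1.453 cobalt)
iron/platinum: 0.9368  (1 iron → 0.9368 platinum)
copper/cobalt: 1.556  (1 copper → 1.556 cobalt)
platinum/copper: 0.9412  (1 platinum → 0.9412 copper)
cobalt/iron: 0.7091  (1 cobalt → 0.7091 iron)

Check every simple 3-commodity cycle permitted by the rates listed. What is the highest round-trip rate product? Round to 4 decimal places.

1.0646

iron→cobalt→platinum→iron: 1.453 × 0.6886 × 1.064 = 1.06457
iron→copper→cobalt→iron: 0.9163 × 1.556 × 0.7091 = 1.01101
copper→cobalt→platinum→copper: 1.556 × 0.6886 × 0.9412 = 1.00846
iron→cobalt→copper→iron: 1.453 × 0.6263 × 1.06 = 0.96461
iron→platinum→copper→iron: 0.9368 × 0.9412 × 1.06 = 0.93462
Maximum is iron→cobalt→platinum→iron at 1.0646; arbitrage exists.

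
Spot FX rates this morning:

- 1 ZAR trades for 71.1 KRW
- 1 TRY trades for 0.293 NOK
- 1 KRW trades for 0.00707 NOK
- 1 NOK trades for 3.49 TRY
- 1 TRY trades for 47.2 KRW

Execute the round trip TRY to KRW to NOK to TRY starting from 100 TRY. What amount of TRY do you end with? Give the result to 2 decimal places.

116.46

100 TRY × 47.2 = 4720 KRW
4720 KRW × 0.00707 = 33.3704 NOK
33.3704 NOK × 3.49 = 116.462696 TRY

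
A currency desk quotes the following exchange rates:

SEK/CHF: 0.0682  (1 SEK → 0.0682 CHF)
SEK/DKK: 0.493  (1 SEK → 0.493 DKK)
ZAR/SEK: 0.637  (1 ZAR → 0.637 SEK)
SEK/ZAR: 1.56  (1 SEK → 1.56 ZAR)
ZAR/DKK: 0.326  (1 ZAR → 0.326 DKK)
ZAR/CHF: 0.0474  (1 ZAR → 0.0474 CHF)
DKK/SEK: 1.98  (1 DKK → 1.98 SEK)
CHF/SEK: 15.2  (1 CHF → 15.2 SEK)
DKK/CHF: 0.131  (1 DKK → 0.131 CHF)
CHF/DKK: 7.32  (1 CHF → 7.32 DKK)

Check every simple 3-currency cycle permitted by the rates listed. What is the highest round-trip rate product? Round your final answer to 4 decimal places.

1.1239

SEK→ZAR→CHF→SEK: 1.56 × 0.0474 × 15.2 = 1.12395
SEK→ZAR→DKK→SEK: 1.56 × 0.326 × 1.98 = 1.00695
SEK→CHF→DKK→SEK: 0.0682 × 7.32 × 1.98 = 0.98846
SEK→DKK→CHF→SEK: 0.493 × 0.131 × 15.2 = 0.98166
Maximum is SEK→ZAR→CHF→SEK at 1.1239; arbitrage exists.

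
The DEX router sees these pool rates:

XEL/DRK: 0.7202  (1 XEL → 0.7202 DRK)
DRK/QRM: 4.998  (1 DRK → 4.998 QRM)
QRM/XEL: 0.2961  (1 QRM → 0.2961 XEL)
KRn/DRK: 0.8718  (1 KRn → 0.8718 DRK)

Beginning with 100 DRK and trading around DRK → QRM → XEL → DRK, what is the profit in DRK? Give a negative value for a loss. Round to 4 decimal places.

100 DRK × 4.998 = 499.8 QRM
499.8 QRM × 0.2961 = 147.99078 XEL
147.99078 XEL × 0.7202 = 106.582959756 DRK
Net change: 106.582959756 − 100 = 6.582959756 DRK

6.5830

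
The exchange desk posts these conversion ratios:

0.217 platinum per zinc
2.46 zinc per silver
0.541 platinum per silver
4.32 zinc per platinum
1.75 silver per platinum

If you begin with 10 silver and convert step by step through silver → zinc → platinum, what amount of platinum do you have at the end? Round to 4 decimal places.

10 silver × 2.46 = 24.6 zinc
24.6 zinc × 0.217 = 5.3382 platinum

5.3382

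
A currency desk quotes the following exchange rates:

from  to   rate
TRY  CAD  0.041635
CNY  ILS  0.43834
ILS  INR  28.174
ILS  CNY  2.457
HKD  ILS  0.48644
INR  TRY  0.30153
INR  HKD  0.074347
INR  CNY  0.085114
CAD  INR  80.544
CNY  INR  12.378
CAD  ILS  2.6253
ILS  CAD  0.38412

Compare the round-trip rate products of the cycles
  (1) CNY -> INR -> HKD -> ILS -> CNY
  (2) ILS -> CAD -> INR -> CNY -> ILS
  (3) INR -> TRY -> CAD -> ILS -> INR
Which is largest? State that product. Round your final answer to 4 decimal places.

1.1543

(1) 12.378 × 0.074347 × 0.48644 × 2.457 = 1.09989
(2) 0.38412 × 80.544 × 0.085114 × 0.43834 = 1.15428
(3) 0.30153 × 0.041635 × 2.6253 × 28.174 = 0.92857
Highest is cycle (2) at 1.1543 (>1, arbitrage).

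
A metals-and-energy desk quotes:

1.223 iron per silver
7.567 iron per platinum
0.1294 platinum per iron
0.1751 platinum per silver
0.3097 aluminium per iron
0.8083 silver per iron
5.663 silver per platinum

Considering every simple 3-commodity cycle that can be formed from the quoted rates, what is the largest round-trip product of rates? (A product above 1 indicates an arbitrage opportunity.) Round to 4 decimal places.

1.0710

silver→platinum→iron→silver: 0.1751 × 7.567 × 0.8083 = 1.07098
silver→iron→platinum→silver: 1.223 × 0.1294 × 5.663 = 0.89620
Maximum is silver→platinum→iron→silver at 1.0710; arbitrage exists.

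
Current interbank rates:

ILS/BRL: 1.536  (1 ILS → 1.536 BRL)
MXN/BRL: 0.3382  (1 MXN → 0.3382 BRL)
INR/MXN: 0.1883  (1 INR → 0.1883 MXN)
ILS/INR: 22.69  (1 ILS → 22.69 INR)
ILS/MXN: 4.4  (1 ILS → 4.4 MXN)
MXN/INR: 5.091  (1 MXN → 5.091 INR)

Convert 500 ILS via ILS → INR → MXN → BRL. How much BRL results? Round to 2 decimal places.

722.48

500 ILS × 22.69 = 11345 INR
11345 INR × 0.1883 = 2136.2635 MXN
2136.2635 MXN × 0.3382 = 722.4843157 BRL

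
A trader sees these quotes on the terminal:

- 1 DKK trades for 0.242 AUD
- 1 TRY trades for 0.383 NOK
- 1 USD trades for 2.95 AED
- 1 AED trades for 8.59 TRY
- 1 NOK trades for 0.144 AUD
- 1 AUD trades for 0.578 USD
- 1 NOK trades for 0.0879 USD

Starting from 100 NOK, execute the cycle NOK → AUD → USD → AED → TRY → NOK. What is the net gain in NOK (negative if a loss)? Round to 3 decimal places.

100 NOK × 0.144 = 14.4 AUD
14.4 AUD × 0.578 = 8.3232 USD
8.3232 USD × 2.95 = 24.55344 AED
24.55344 AED × 8.59 = 210.9140496 TRY
210.9140496 TRY × 0.383 = 80.7800809968 NOK
Net change: 80.7800809968 − 100 = -19.2199190032 NOK

-19.220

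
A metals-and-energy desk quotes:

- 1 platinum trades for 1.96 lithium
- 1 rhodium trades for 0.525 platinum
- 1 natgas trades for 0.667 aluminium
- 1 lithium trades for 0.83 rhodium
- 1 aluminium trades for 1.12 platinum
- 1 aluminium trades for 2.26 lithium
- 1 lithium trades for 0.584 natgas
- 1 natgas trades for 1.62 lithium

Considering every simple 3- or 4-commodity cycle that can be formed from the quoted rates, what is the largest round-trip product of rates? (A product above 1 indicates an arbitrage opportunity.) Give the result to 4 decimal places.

0.8803

lithium→natgas→aluminium→lithium: 0.584 × 0.667 × 2.26 = 0.88033
lithium→natgas→aluminium→platinum→lithium: 0.584 × 0.667 × 1.12 × 1.96 = 0.85509
lithium→rhodium→platinum→lithium: 0.83 × 0.525 × 1.96 = 0.85407
Maximum is lithium→natgas→aluminium→lithium at 0.8803; no arbitrage — every cycle loses value.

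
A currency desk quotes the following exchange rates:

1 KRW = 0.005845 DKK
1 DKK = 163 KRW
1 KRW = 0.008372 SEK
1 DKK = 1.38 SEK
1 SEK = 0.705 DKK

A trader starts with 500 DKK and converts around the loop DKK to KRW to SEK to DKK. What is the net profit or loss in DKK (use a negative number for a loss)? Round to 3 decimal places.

-18.966

500 DKK × 163 = 81500 KRW
81500 KRW × 0.008372 = 682.318 SEK
682.318 SEK × 0.705 = 481.03419 DKK
Net change: 481.03419 − 500 = -18.96581 DKK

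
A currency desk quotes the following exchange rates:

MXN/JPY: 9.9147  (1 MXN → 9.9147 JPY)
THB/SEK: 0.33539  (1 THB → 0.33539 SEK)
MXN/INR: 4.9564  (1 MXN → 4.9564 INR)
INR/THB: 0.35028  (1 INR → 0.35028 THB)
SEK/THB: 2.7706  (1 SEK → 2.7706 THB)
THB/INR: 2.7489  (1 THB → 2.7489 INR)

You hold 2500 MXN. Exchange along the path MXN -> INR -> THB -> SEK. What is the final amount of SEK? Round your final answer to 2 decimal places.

1455.70

2500 MXN × 4.9564 = 12391 INR
12391 INR × 0.35028 = 4340.31948 THB
4340.31948 THB × 0.33539 = 1455.6997503972 SEK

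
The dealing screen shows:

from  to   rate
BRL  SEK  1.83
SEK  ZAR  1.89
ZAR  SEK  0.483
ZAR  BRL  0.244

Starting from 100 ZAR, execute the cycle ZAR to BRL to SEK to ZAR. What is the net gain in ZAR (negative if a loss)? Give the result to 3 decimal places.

-15.608

100 ZAR × 0.244 = 24.4 BRL
24.4 BRL × 1.83 = 44.652 SEK
44.652 SEK × 1.89 = 84.39228 ZAR
Net change: 84.39228 − 100 = -15.60772 ZAR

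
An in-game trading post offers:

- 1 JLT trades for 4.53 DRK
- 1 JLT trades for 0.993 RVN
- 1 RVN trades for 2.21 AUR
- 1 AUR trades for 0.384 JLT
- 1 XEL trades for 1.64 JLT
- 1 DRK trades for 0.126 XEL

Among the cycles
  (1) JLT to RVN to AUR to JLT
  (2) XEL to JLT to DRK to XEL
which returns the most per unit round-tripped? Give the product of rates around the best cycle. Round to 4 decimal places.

0.9361

(1) 0.993 × 2.21 × 0.384 = 0.84270
(2) 1.64 × 4.53 × 0.126 = 0.93608
Highest is cycle (2) at 0.9361 (≤1, no arbitrage).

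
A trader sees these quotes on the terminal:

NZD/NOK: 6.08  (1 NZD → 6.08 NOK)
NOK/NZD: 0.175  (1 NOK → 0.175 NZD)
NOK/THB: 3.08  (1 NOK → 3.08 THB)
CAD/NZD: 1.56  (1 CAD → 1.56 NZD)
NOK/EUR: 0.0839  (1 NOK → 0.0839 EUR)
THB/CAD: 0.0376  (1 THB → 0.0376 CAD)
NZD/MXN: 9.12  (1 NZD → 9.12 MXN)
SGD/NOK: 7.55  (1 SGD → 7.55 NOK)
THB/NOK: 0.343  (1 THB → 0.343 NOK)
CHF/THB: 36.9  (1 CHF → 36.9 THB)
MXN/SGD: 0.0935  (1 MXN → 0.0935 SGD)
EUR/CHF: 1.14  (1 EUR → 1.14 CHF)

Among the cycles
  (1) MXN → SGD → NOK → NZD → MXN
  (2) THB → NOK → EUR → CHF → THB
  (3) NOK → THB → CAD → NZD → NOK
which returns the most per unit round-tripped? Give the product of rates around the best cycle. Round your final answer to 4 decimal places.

(1) 0.0935 × 7.55 × 0.175 × 9.12 = 1.12666
(2) 0.343 × 0.0839 × 1.14 × 36.9 = 1.21056
(3) 3.08 × 0.0376 × 1.56 × 6.08 = 1.09842
Highest is cycle (2) at 1.2106 (>1, arbitrage).

1.2106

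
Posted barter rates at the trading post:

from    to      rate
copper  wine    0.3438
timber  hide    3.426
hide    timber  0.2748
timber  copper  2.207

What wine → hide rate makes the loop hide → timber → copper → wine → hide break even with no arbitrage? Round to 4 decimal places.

4.7960

Known legs of the cycle: 0.2748 × 2.207 × 0.3438 = 0.20850906168
For no arbitrage the full-cycle product must be 1, so the missing rate is 1 / 0.20850906168 ≈ 4.795955.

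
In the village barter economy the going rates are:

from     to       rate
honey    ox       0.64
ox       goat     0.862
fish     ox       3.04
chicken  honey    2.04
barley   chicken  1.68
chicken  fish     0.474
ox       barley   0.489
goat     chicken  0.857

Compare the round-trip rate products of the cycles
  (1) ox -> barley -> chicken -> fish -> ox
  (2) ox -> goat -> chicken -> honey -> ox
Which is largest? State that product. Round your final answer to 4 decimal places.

(1) 0.489 × 1.68 × 0.474 × 3.04 = 1.18378
(2) 0.862 × 0.857 × 2.04 × 0.64 = 0.96449
Highest is cycle (1) at 1.1838 (>1, arbitrage).

1.1838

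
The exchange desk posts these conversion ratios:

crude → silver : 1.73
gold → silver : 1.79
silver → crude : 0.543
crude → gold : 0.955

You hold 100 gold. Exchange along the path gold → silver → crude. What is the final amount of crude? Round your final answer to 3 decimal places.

100 gold × 1.79 = 179 silver
179 silver × 0.543 = 97.197 crude

97.197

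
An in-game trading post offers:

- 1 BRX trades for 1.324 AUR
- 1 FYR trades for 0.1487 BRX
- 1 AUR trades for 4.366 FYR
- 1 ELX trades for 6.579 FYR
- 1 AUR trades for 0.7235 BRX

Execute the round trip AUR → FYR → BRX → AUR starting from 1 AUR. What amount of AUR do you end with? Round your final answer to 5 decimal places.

1 AUR × 4.366 = 4.366 FYR
4.366 FYR × 0.1487 = 0.6492242 BRX
0.6492242 BRX × 1.324 = 0.8595728408 AUR

0.85957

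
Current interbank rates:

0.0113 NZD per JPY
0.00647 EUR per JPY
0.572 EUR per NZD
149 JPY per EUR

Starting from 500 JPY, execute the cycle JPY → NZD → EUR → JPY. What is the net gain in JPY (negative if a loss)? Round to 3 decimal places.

500 JPY × 0.0113 = 5.65 NZD
5.65 NZD × 0.572 = 3.2318 EUR
3.2318 EUR × 149 = 481.5382 JPY
Net change: 481.5382 − 500 = -18.4618 JPY

-18.462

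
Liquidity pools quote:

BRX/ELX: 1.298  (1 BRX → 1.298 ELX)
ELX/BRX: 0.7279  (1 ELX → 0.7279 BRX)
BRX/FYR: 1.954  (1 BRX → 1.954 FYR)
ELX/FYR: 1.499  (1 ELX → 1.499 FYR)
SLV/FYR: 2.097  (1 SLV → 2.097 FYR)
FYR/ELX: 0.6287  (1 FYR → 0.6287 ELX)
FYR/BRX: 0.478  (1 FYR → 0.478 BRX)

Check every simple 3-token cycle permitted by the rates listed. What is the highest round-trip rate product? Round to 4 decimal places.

0.9300

ELX→FYR→BRX→ELX: 1.499 × 0.478 × 1.298 = 0.93005
ELX→BRX→FYR→ELX: 0.7279 × 1.954 × 0.6287 = 0.89421
Maximum is ELX→FYR→BRX→ELX at 0.9300; no arbitrage — every cycle loses value.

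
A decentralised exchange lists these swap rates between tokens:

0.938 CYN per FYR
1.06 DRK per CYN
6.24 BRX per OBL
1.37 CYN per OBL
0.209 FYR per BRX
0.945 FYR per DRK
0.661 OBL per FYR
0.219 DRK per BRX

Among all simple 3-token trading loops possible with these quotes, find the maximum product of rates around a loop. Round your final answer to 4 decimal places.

0.9396

FYR→CYN→DRK→FYR: 0.938 × 1.06 × 0.945 = 0.93959
OBL→BRX→FYR→OBL: 6.24 × 0.209 × 0.661 = 0.86205
Maximum is FYR→CYN→DRK→FYR at 0.9396; no arbitrage — every cycle loses value.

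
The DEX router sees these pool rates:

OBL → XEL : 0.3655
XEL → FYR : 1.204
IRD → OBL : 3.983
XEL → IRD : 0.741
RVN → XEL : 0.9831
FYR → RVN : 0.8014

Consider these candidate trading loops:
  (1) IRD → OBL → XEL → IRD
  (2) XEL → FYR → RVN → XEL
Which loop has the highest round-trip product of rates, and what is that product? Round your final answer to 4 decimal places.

(1) 3.983 × 0.3655 × 0.741 = 1.07874
(2) 1.204 × 0.8014 × 0.9831 = 0.94858
Highest is cycle (1) at 1.0787 (>1, arbitrage).

1.0787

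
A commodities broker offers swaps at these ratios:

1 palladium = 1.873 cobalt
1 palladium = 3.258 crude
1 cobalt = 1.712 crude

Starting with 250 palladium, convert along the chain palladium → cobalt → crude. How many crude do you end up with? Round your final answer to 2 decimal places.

801.64

250 palladium × 1.873 = 468.25 cobalt
468.25 cobalt × 1.712 = 801.644 crude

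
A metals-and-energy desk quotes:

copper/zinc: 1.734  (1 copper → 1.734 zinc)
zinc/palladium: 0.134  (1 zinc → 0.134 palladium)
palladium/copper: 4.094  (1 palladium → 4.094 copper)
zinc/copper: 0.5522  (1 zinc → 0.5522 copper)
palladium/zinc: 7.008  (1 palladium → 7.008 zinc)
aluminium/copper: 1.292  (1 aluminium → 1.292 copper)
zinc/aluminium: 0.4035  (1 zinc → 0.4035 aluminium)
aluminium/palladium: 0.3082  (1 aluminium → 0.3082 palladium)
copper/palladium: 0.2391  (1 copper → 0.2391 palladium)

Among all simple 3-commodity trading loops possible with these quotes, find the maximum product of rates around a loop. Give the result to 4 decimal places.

0.9513

copper→zinc→palladium→copper: 1.734 × 0.134 × 4.094 = 0.95127
copper→palladium→zinc→copper: 0.2391 × 7.008 × 0.5522 = 0.92527
aluminium→copper→zinc→aluminium: 1.292 × 1.734 × 0.4035 = 0.90397
aluminium→palladium→zinc→aluminium: 0.3082 × 7.008 × 0.4035 = 0.87151
Maximum is copper→zinc→palladium→copper at 0.9513; no arbitrage — every cycle loses value.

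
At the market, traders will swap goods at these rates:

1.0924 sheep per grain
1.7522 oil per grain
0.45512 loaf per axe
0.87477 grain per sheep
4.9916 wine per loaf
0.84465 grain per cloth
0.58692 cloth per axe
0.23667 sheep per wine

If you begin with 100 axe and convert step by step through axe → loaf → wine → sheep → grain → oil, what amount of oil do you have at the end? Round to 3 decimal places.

82.411

100 axe × 0.45512 = 45.512 loaf
45.512 loaf × 4.9916 = 227.1776992 wine
227.1776992 wine × 0.23667 = 53.766146069664 sheep
53.766146069664 sheep × 0.87477 = 47.03301159735997728 grain
47.03301159735997728 grain × 1.7522 = 82.411242920894152190016 oil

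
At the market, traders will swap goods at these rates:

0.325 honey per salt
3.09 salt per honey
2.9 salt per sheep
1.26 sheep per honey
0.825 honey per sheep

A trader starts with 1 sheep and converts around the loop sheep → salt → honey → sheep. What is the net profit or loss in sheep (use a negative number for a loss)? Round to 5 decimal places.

0.18755

1 sheep × 2.9 = 2.9 salt
2.9 salt × 0.325 = 0.9425 honey
0.9425 honey × 1.26 = 1.18755 sheep
Net change: 1.18755 − 1 = 0.18755 sheep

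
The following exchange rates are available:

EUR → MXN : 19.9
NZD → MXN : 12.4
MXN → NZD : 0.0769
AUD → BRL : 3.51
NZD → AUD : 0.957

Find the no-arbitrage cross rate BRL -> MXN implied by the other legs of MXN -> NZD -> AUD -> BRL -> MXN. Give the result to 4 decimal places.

3.8713

Known legs of the cycle: 0.0769 × 0.957 × 3.51 = 0.258312483
For no arbitrage the full-cycle product must be 1, so the missing rate is 1 / 0.258312483 ≈ 3.871280.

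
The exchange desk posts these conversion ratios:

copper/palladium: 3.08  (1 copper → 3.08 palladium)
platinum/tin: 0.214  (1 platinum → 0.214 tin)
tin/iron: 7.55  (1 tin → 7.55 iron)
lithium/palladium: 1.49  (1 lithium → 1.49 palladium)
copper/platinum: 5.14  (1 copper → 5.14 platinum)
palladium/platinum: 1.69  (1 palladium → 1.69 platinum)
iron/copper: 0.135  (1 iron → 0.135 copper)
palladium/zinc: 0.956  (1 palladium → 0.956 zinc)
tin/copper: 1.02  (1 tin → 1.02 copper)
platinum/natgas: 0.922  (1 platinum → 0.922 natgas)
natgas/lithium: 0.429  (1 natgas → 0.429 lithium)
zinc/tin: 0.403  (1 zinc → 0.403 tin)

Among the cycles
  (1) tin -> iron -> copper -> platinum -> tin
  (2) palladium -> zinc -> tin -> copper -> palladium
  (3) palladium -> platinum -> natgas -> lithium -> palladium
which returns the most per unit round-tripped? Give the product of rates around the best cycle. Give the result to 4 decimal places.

1.2104

(1) 7.55 × 0.135 × 5.14 × 0.214 = 1.12113
(2) 0.956 × 0.403 × 1.02 × 3.08 = 1.21036
(3) 1.69 × 0.922 × 0.429 × 1.49 = 0.99600
Highest is cycle (2) at 1.2104 (>1, arbitrage).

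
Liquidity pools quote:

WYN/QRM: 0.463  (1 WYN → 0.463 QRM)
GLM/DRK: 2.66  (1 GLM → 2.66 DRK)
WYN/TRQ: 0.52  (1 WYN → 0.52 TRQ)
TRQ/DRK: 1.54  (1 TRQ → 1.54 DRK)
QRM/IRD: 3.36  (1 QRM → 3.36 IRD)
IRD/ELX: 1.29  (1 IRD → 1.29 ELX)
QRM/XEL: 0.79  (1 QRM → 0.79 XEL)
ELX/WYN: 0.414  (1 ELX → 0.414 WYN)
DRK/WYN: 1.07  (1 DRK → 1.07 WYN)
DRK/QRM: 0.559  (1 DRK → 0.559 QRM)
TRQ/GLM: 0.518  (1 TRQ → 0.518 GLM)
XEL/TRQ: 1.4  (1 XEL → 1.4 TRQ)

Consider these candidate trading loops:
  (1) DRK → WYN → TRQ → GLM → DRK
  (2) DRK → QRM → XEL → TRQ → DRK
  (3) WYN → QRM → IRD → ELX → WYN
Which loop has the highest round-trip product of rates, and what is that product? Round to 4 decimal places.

0.9521

(1) 1.07 × 0.52 × 0.518 × 2.66 = 0.76665
(2) 0.559 × 0.79 × 1.4 × 1.54 = 0.95211
(3) 0.463 × 3.36 × 1.29 × 0.414 = 0.83083
Highest is cycle (2) at 0.9521 (≤1, no arbitrage).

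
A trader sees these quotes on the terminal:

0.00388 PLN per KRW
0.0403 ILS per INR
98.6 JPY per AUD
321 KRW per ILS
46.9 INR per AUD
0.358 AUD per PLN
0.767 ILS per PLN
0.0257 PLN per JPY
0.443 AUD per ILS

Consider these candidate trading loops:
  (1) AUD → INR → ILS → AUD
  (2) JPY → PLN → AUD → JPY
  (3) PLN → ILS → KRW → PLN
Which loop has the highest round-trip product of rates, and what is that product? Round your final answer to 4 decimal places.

0.9553

(1) 46.9 × 0.0403 × 0.443 = 0.83730
(2) 0.0257 × 0.358 × 98.6 = 0.90718
(3) 0.767 × 321 × 0.00388 = 0.95528
Highest is cycle (3) at 0.9553 (≤1, no arbitrage).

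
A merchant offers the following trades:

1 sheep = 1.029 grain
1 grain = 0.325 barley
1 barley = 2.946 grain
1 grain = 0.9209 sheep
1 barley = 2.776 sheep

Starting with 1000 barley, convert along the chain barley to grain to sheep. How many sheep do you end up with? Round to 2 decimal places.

1000 barley × 2.946 = 2946 grain
2946 grain × 0.9209 = 2712.9714 sheep

2712.97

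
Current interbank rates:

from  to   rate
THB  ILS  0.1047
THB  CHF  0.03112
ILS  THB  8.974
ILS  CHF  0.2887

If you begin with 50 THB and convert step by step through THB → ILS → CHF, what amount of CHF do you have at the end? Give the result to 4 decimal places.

50 THB × 0.1047 = 5.235 ILS
5.235 ILS × 0.2887 = 1.5113445 CHF

1.5113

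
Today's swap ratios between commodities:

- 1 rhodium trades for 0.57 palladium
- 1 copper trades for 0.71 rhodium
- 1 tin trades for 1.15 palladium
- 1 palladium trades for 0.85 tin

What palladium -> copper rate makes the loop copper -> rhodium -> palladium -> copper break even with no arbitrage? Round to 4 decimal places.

2.4710

Known legs of the cycle: 0.71 × 0.57 = 0.4047
For no arbitrage the full-cycle product must be 1, so the missing rate is 1 / 0.4047 ≈ 2.470966.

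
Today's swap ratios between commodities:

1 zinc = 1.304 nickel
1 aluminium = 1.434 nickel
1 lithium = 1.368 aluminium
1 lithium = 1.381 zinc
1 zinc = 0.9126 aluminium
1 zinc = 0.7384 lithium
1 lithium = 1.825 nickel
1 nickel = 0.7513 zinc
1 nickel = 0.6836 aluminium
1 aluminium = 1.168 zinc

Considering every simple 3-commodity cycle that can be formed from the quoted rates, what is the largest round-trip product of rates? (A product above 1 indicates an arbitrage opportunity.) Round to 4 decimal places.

aluminium→zinc→lithium→aluminium: 1.168 × 0.7384 × 1.368 = 1.17983
aluminium→zinc→nickel→aluminium: 1.168 × 1.304 × 0.6836 = 1.04117
zinc→lithium→nickel→zinc: 0.7384 × 1.825 × 0.7513 = 1.01244
aluminium→nickel→zinc→aluminium: 1.434 × 0.7513 × 0.9126 = 0.98320
Maximum is aluminium→zinc→lithium→aluminium at 1.1798; arbitrage exists.

1.1798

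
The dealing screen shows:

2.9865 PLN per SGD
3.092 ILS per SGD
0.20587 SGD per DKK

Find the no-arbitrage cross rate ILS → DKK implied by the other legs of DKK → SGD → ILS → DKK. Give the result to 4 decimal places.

Known legs of the cycle: 0.20587 × 3.092 = 0.63655004
For no arbitrage the full-cycle product must be 1, so the missing rate is 1 / 0.63655004 ≈ 1.570968.

1.5710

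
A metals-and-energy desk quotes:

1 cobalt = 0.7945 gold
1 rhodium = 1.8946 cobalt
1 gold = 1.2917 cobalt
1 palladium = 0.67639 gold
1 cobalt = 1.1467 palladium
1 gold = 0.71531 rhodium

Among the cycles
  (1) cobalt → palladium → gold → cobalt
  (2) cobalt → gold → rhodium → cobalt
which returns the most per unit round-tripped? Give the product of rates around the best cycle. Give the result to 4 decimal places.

(1) 1.1467 × 0.67639 × 1.2917 = 1.00186
(2) 0.7945 × 0.71531 × 1.8946 = 1.07673
Highest is cycle (2) at 1.0767 (>1, arbitrage).

1.0767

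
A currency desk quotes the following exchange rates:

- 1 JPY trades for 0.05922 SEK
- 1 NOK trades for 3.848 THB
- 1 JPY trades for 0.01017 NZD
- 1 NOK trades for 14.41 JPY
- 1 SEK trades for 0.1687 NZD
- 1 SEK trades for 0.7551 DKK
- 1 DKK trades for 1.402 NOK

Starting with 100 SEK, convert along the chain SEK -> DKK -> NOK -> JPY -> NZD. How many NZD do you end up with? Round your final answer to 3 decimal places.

15.514

100 SEK × 0.7551 = 75.51 DKK
75.51 DKK × 1.402 = 105.86502 NOK
105.86502 NOK × 14.41 = 1525.5149382 JPY
1525.5149382 JPY × 0.01017 = 15.514486921494 NZD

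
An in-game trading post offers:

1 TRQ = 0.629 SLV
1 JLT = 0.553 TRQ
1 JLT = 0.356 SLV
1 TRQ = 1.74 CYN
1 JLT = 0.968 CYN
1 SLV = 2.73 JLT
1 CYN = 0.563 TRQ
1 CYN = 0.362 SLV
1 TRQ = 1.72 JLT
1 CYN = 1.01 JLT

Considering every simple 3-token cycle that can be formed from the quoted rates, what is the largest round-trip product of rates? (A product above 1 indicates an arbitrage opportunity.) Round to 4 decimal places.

CYN→JLT→TRQ→CYN: 1.01 × 0.553 × 1.74 = 0.97184
CYN→SLV→JLT→CYN: 0.362 × 2.73 × 0.968 = 0.95664
TRQ→SLV→JLT→TRQ: 0.629 × 2.73 × 0.553 = 0.94960
CYN→TRQ→JLT→CYN: 0.563 × 1.72 × 0.968 = 0.93737
Maximum is CYN→JLT→TRQ→CYN at 0.9718; no arbitrage — every cycle loses value.

0.9718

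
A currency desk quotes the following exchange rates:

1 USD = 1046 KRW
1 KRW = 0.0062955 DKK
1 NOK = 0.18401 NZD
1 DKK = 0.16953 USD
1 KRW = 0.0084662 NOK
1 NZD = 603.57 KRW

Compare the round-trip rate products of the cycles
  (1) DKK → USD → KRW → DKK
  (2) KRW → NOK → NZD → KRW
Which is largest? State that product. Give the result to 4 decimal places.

(1) 0.16953 × 1046 × 0.0062955 = 1.11637
(2) 0.0084662 × 0.18401 × 603.57 = 0.94028
Highest is cycle (1) at 1.1164 (>1, arbitrage).

1.1164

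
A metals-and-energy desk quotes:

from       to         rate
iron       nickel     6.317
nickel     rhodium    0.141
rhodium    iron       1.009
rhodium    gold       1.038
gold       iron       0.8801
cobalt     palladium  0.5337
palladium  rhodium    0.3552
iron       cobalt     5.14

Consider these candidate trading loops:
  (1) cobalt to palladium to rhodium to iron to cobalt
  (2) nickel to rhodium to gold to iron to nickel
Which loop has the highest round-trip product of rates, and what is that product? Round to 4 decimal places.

(1) 0.5337 × 0.3552 × 1.009 × 5.14 = 0.98316
(2) 0.141 × 1.038 × 0.8801 × 6.317 = 0.81369
Highest is cycle (1) at 0.9832 (≤1, no arbitrage).

0.9832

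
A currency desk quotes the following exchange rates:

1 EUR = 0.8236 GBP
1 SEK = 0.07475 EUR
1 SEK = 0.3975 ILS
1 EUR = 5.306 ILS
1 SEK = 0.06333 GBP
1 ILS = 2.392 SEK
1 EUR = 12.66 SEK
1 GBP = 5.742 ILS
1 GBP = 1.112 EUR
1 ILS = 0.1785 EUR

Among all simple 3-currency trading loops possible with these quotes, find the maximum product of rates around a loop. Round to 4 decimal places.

ILS→SEK→EUR→ILS: 2.392 × 0.07475 × 5.306 = 0.94872
ILS→EUR→SEK→ILS: 0.1785 × 12.66 × 0.3975 = 0.89827
GBP→EUR→SEK→GBP: 1.112 × 12.66 × 0.06333 = 0.89155
GBP→ILS→SEK→GBP: 5.742 × 2.392 × 0.06333 = 0.86983
GBP→ILS→EUR→GBP: 5.742 × 0.1785 × 0.8236 = 0.84415
Maximum is ILS→SEK→EUR→ILS at 0.9487; no arbitrage — every cycle loses value.

0.9487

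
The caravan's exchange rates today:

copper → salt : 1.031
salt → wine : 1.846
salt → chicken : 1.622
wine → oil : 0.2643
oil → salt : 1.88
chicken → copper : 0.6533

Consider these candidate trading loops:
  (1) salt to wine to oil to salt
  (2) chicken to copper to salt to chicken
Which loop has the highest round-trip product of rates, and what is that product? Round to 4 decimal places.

(1) 1.846 × 0.2643 × 1.88 = 0.91725
(2) 0.6533 × 1.031 × 1.622 = 1.09250
Highest is cycle (2) at 1.0925 (>1, arbitrage).

1.0925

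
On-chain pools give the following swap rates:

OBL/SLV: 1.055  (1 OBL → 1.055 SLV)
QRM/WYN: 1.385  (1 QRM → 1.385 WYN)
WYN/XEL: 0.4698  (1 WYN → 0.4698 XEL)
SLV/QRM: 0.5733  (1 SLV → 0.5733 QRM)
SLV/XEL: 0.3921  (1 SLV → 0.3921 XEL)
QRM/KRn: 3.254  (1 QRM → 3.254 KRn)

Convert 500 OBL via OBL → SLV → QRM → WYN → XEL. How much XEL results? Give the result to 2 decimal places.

500 OBL × 1.055 = 527.5 SLV
527.5 SLV × 0.5733 = 302.41575 QRM
302.41575 QRM × 1.385 = 418.84581375 WYN
418.84581375 WYN × 0.4698 = 196.77376329975 XEL

196.77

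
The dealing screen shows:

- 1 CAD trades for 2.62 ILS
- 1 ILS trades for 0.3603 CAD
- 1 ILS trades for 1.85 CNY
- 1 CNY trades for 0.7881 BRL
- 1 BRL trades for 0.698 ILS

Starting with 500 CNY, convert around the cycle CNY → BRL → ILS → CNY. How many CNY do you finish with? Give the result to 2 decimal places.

508.84

500 CNY × 0.7881 = 394.05 BRL
394.05 BRL × 0.698 = 275.0469 ILS
275.0469 ILS × 1.85 = 508.836765 CNY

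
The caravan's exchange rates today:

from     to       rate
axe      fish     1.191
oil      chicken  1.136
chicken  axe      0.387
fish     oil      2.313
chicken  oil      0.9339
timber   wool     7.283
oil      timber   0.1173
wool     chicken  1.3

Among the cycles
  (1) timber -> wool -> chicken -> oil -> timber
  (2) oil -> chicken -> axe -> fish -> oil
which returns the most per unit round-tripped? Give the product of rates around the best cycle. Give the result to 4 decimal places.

(1) 7.283 × 1.3 × 0.9339 × 0.1173 = 1.03718
(2) 1.136 × 0.387 × 1.191 × 2.313 = 1.21109
Highest is cycle (2) at 1.2111 (>1, arbitrage).

1.2111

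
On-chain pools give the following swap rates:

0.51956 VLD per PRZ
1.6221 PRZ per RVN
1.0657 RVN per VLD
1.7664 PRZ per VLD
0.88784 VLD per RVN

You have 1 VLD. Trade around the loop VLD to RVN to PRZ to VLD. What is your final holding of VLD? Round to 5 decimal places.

0.89815

1 VLD × 1.0657 = 1.0657 RVN
1.0657 RVN × 1.6221 = 1.72867197 PRZ
1.72867197 PRZ × 0.51956 = 0.8981488087332 VLD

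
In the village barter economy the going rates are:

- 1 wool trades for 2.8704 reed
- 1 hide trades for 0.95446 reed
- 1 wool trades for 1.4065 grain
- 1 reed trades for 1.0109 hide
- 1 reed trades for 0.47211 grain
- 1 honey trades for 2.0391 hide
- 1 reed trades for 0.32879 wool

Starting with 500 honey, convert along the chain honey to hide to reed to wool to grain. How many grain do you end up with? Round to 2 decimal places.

500 honey × 2.0391 = 1019.55 hide
1019.55 hide × 0.95446 = 973.119693 reed
973.119693 reed × 0.32879 = 319.95202386147 wool
319.95202386147 wool × 1.4065 = 450.012521561157555 grain

450.01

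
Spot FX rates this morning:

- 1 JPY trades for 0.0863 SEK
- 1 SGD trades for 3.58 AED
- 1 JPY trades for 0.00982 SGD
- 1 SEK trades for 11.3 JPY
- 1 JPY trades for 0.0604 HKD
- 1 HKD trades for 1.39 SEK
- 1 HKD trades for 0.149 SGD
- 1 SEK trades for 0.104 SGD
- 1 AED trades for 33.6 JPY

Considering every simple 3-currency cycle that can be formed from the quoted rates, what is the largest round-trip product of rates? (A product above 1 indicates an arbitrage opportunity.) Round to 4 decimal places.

JPY→SGD→AED→JPY: 0.00982 × 3.58 × 33.6 = 1.18123
JPY→HKD→SEK→JPY: 0.0604 × 1.39 × 11.3 = 0.94870
Maximum is JPY→SGD→AED→JPY at 1.1812; arbitrage exists.

1.1812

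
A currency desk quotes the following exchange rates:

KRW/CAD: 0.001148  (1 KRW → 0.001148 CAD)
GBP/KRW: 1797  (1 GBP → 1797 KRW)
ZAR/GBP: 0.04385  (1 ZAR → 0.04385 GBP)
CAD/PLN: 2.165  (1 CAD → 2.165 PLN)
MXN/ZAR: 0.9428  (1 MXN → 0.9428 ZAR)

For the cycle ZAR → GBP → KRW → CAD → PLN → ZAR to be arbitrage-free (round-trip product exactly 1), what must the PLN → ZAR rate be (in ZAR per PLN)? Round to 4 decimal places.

5.1060

Known legs of the cycle: 0.04385 × 1797 × 0.001148 × 2.165 = 0.195847243599
For no arbitrage the full-cycle product must be 1, so the missing rate is 1 / 0.195847243599 ≈ 5.106020.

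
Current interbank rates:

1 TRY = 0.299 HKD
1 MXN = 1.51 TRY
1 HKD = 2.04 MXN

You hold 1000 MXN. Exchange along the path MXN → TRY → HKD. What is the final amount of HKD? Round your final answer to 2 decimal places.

1000 MXN × 1.51 = 1510 TRY
1510 TRY × 0.299 = 451.49 HKD

451.49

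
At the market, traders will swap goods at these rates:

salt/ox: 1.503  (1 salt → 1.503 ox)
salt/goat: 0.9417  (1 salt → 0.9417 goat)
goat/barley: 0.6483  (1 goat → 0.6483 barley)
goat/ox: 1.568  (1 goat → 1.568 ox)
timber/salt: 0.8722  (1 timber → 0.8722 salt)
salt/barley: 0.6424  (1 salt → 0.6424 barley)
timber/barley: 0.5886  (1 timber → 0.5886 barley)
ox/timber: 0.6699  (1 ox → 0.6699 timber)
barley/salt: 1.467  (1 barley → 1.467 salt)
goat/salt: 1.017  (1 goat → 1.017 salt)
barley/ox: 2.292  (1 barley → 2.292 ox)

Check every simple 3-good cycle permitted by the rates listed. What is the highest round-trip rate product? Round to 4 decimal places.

timber→barley→ox→timber: 0.5886 × 2.292 × 0.6699 = 0.90374
goat→barley→salt→goat: 0.6483 × 1.467 × 0.9417 = 0.89561
timber→salt→ox→timber: 0.8722 × 1.503 × 0.6699 = 0.87818
Maximum is timber→barley→ox→timber at 0.9037; no arbitrage — every cycle loses value.

0.9037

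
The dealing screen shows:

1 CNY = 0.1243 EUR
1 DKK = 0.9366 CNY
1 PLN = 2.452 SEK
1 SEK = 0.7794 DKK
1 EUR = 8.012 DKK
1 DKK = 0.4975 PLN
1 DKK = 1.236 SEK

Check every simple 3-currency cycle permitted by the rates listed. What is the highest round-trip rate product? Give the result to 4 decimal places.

DKK→PLN→SEK→DKK: 0.4975 × 2.452 × 0.7794 = 0.95077
EUR→DKK→CNY→EUR: 8.012 × 0.9366 × 0.1243 = 0.93275
Maximum is DKK→PLN→SEK→DKK at 0.9508; no arbitrage — every cycle loses value.

0.9508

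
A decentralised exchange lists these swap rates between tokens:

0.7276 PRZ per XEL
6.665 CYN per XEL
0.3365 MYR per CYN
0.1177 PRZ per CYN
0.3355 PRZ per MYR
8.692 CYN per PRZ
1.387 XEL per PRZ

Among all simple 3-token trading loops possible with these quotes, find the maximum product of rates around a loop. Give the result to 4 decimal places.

PRZ→XEL→CYN→PRZ: 1.387 × 6.665 × 0.1177 = 1.08806
PRZ→CYN→MYR→PRZ: 8.692 × 0.3365 × 0.3355 = 0.98129
Maximum is PRZ→XEL→CYN→PRZ at 1.0881; arbitrage exists.

1.0881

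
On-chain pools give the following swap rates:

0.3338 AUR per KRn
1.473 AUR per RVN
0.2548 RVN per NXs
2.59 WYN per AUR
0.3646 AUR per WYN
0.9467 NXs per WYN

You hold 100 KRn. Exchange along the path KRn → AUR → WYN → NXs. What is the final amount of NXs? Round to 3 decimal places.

81.846

100 KRn × 0.3338 = 33.38 AUR
33.38 AUR × 2.59 = 86.4542 WYN
86.4542 WYN × 0.9467 = 81.84619114 NXs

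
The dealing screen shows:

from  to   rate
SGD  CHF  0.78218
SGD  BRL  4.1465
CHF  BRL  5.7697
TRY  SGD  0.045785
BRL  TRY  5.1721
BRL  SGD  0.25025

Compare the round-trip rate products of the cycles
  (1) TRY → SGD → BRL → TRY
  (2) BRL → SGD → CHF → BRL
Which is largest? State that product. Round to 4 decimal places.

1.1294

(1) 0.045785 × 4.1465 × 5.1721 = 0.98191
(2) 0.25025 × 0.78218 × 5.7697 = 1.12936
Highest is cycle (2) at 1.1294 (>1, arbitrage).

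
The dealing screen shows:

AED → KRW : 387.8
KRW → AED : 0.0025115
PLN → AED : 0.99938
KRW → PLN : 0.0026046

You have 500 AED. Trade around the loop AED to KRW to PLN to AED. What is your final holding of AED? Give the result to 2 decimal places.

504.72

500 AED × 387.8 = 193900 KRW
193900 KRW × 0.0026046 = 505.03194 PLN
505.03194 PLN × 0.99938 = 504.7188201972 AED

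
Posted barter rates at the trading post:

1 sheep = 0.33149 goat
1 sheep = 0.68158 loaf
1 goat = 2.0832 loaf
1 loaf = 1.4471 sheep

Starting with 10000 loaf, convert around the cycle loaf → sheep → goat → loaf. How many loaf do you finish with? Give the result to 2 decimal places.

9993.09

10000 loaf × 1.4471 = 14471 sheep
14471 sheep × 0.33149 = 4796.99179 goat
4796.99179 goat × 2.0832 = 9993.093296928 loaf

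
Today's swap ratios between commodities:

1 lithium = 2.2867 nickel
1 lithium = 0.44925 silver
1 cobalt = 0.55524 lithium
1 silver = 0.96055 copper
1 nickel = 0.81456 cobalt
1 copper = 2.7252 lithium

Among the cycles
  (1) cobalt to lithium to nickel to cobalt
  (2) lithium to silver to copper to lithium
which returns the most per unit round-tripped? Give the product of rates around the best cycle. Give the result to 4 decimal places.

1.1760

(1) 0.55524 × 2.2867 × 0.81456 = 1.03422
(2) 0.44925 × 0.96055 × 2.7252 = 1.17600
Highest is cycle (2) at 1.1760 (>1, arbitrage).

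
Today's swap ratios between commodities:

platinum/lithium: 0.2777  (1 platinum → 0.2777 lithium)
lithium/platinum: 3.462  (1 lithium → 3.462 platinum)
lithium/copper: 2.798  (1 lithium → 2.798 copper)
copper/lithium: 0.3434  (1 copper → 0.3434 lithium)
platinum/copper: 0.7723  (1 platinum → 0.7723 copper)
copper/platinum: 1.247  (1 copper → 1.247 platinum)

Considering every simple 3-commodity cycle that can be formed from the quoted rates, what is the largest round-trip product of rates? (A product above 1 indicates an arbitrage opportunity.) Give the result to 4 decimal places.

0.9689

platinum→lithium→copper→platinum: 0.2777 × 2.798 × 1.247 = 0.96892
platinum→copper→lithium→platinum: 0.7723 × 0.3434 × 3.462 = 0.91815
Maximum is platinum→lithium→copper→platinum at 0.9689; no arbitrage — every cycle loses value.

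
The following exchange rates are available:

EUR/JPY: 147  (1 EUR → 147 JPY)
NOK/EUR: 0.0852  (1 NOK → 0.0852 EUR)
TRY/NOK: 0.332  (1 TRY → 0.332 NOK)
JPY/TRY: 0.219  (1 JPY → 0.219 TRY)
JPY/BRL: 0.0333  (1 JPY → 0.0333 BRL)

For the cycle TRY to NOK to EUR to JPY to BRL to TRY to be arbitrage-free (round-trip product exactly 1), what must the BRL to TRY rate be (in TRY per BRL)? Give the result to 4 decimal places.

Known legs of the cycle: 0.332 × 0.0852 × 147 × 0.0333 = 0.13846475664
For no arbitrage the full-cycle product must be 1, so the missing rate is 1 / 0.13846475664 ≈ 7.222054.

7.2221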